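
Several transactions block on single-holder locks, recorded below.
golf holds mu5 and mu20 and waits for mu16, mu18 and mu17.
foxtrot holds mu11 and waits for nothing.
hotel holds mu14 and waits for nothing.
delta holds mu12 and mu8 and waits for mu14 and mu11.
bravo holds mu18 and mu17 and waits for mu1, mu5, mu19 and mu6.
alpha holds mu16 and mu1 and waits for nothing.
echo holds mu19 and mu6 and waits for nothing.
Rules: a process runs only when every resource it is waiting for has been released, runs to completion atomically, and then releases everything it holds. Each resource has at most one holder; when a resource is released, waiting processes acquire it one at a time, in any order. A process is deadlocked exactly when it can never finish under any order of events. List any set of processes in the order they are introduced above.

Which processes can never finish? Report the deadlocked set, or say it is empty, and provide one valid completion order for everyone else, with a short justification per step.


Deadlocked set: golf and bravo.
Key observation: nobody on the ring golf -> bravo -> golf can start until another member finishes, which never happens; no other process is dragged down with it.
A valid finishing order for the others: hotel, echo, alpha, foxtrot, delta.
Check, step by step:
  hotel waits on nothing -> runs at once and releases mu14
  echo waits on nothing -> runs at once and releases mu19 and mu6
  alpha waits on nothing -> runs at once and releases mu16 and mu1
  foxtrot waits on nothing -> runs at once and releases mu11
  run delta (all its waits — mu14 and mu11 — are resolved); releases mu12 and mu8


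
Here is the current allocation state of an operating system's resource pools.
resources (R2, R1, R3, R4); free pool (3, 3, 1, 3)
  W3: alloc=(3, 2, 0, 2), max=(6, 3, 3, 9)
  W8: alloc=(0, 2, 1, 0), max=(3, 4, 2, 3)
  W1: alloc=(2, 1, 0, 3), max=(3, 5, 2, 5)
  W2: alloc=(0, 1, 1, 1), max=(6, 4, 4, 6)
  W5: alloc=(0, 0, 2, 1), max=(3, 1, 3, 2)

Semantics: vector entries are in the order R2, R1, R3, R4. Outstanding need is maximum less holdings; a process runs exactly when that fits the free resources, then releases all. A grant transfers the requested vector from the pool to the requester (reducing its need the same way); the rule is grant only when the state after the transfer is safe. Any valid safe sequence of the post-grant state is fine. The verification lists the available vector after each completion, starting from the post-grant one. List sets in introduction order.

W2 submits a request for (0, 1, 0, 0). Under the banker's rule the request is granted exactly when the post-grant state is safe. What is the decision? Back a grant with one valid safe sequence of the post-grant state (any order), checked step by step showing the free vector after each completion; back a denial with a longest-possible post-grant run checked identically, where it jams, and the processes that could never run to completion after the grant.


GRANT. The post-grant state is safe; one safe sequence: W8, W5, W1, W3, W2.
Key observation: the grant leaves (3, 2, 1, 3) free — enough for W8, whose release restarts the cascade.
Verifying the post-grant state step by step:
  pool = (3, 2, 1, 3)
  W8 needs (3, 2, 1, 3) <= (3, 2, 1, 3) -> finishes; pool += (0, 2, 1, 0) = (3, 4, 2, 3)
  W5 needs (3, 1, 1, 1) <= (3, 4, 2, 3) -> finishes; pool += (0, 0, 2, 1) = (3, 4, 4, 4)
  W1 needs (1, 4, 2, 2) <= (3, 4, 4, 4) -> finishes; pool += (2, 1, 0, 3) = (5, 5, 4, 7)
  W3 needs (3, 1, 3, 7) <= (5, 5, 4, 7) -> finishes; pool += (3, 2, 0, 2) = (8, 7, 4, 9)
  W2 needs (6, 2, 3, 5) <= (8, 7, 4, 9) -> finishes; pool += (0, 2, 1, 1) = (8, 9, 5, 10)


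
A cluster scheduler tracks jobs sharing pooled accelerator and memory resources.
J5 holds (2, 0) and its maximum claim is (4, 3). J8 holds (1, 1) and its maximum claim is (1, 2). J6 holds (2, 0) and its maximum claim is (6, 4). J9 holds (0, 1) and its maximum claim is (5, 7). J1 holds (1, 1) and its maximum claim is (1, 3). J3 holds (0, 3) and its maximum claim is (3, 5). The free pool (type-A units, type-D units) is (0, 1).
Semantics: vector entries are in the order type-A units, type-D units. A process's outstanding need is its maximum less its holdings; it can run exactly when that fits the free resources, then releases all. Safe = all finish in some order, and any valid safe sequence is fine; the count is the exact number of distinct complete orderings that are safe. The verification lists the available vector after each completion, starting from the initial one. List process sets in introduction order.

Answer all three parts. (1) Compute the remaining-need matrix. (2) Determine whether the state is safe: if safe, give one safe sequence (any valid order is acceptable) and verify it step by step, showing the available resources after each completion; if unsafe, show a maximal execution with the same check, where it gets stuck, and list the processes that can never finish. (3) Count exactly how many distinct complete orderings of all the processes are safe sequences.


(1) Remaining need (order type-A units, type-D units):
  J5: (2, 3)
  J8: (0, 1)
  J6: (4, 4)
  J9: (5, 6)
  J1: (0, 2)
  J3: (3, 2)
(2) SAFE, for example via the order J8, J1, J5, J3, J6, J9.
Key observation: at J8 the run first touches a limit — (0, 1) against (0, 1), exact on a resource it actually requests.
Verifying each step:
  pool = (0, 1)
  J8 needs (0, 1) <= (0, 1) -> finishes; pool += (1, 1) = (1, 2)
  J1 needs (0, 2) <= (1, 2) -> finishes; pool += (1, 1) = (2, 3)
  J5 needs (2, 3) <= (2, 3) -> finishes; pool += (2, 0) = (4, 3)
  J3 needs (3, 2) <= (4, 3) -> finishes; pool += (0, 3) = (4, 6)
  J6 needs (4, 4) <= (4, 6) -> finishes; pool += (2, 0) = (6, 6)
  J9 needs (5, 6) <= (6, 6) -> finishes; pool += (0, 1) = (6, 7)
(3) Exactly 1 of the possible complete orderings is a safe sequence.


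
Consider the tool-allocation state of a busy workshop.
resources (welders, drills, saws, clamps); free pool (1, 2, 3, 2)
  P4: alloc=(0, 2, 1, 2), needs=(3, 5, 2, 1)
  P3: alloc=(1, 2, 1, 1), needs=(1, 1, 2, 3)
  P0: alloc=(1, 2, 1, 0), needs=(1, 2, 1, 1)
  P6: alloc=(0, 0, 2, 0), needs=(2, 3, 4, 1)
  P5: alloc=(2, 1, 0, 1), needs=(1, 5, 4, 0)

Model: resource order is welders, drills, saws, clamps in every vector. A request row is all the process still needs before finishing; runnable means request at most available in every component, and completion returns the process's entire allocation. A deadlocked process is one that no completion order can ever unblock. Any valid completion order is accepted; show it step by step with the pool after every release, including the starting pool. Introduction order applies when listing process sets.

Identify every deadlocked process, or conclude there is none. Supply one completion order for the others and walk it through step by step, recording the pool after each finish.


Deadlocked set: P4, P3 and P5.
Key observation: after P0, P6 the pool peaks at (2, 4, 6, 2), and each blocked process is short somewhere: P4 on welders, drills; P3 on clamps; P5 on drills.
One completion order for the rest: P0, P6. Walking it through:
  pool = (1, 2, 3, 2)
  P0 needs (1, 2, 1, 1) <= (1, 2, 3, 2) -> finishes; pool += (1, 2, 1, 0) = (2, 4, 4, 2)
  P6 needs (2, 3, 4, 1) <= (2, 4, 4, 2) -> finishes; pool += (0, 0, 2, 0) = (2, 4, 6, 2)
None of the blocked processes ever fits:
  P4 cannot run: need (3, 5, 2, 1) vs free (2, 4, 6, 2) (insufficient welders and drills)
  P3 cannot run: need (1, 1, 2, 3) vs free (2, 4, 6, 2) (insufficient clamps)
  P5 cannot run: need (1, 5, 4, 0) vs free (2, 4, 6, 2) (insufficient drills)


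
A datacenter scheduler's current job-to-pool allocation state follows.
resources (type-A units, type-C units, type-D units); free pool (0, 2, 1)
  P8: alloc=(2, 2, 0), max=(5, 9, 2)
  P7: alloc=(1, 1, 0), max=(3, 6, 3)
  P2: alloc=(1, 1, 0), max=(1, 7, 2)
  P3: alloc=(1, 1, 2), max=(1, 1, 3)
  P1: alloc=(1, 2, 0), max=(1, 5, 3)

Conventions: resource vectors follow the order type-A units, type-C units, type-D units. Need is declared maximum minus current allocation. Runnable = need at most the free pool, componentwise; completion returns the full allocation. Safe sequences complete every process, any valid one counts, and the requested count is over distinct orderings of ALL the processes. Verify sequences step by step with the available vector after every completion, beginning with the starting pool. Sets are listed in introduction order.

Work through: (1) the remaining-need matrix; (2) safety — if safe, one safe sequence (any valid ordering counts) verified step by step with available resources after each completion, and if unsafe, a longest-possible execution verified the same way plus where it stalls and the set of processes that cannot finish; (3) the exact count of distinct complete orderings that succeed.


(1) Remaining need (order type-A units, type-C units, type-D units):
  P8: (3, 7, 2)
  P7: (2, 5, 3)
  P2: (0, 6, 2)
  P3: (0, 0, 1)
  P1: (0, 3, 3)
(2) SAFE. One safe sequence: P3, P1, P7, P2, P8.
Key observation: P3 is the earliest step where a requested resource binds exactly: need (0, 0, 1), pool (0, 2, 1) at its turn.
Walking it through:
  pool = (0, 2, 1)
  run P3 (needs (0, 0, 1), free (0, 2, 1)); after release of (1, 1, 2) the pool is (1, 3, 3)
  run P1 (needs (0, 3, 3), free (1, 3, 3)); after release of (1, 2, 0) the pool is (2, 5, 3)
  run P7 (needs (2, 5, 3), free (2, 5, 3)); after release of (1, 1, 0) the pool is (3, 6, 3)
  run P2 (needs (0, 6, 2), free (3, 6, 3)); after release of (1, 1, 0) the pool is (4, 7, 3)
  run P8 (needs (3, 7, 2), free (4, 7, 3)); after release of (2, 2, 0) the pool is (6, 9, 3)
(3) Precisely 1 of the possible complete orderings is a safe sequence.


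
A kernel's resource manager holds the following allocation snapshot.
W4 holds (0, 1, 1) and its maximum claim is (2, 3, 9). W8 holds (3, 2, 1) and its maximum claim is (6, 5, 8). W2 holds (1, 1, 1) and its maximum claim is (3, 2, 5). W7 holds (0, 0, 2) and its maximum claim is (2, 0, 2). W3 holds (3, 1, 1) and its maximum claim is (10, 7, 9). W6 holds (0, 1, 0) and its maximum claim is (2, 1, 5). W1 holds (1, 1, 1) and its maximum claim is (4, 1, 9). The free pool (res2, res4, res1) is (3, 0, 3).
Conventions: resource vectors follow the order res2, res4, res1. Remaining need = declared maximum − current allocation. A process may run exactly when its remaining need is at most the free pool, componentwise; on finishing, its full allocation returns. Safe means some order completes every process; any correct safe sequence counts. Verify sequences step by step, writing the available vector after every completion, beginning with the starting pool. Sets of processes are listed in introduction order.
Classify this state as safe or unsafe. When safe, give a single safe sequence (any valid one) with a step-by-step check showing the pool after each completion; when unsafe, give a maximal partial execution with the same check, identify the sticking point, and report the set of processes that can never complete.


UNSAFE — no complete ordering exists.
Key observation: even finishing W7, W6, W2 leaves just (4, 2, 6) free — too little res1 for any of the remaining processes.
A maximal execution: W7, W6, W2 — then nothing else fits. Step-by-step check:
  pool = (3, 0, 3)
  run W7 (needs (2, 0, 0), free (3, 0, 3)); after release of (0, 0, 2) the pool is (3, 0, 5)
  run W6 (needs (2, 0, 5), free (3, 0, 5)); after release of (0, 1, 0) the pool is (3, 1, 5)
  run W2 (needs (2, 1, 4), free (3, 1, 5)); after release of (1, 1, 1) the pool is (4, 2, 6)
  W4 still needs (2, 2, 8) but only (4, 2, 6) is free — short on res1
  W8 still needs (3, 3, 7) but only (4, 2, 6) is free — short on res4 and res1
  W3 still needs (7, 6, 8) but only (4, 2, 6) is free — short on res2, res4 and res1
  W1 still needs (3, 0, 8) but only (4, 2, 6) is free — short on res1
Permanently blocked: W4, W8, W3 and W1.


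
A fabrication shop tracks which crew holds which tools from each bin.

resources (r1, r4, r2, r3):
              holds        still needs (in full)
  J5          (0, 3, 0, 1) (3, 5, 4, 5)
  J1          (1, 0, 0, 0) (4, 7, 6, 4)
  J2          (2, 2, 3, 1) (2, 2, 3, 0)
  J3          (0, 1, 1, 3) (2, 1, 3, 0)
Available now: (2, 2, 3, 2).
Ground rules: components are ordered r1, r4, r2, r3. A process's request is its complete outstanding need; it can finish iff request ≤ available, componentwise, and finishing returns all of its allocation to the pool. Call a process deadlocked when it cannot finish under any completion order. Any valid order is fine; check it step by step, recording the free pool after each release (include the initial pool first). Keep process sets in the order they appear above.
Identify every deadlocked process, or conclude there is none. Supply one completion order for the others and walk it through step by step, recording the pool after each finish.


The deadlocked set is empty.
Key observation: no deadlock: J3 fits now, and the freed resources carry the rest through.
One completion order for the rest: J3, J2, J5, J1. Walking it through:
  pool = (2, 2, 3, 2)
  run J3 (needs (2, 1, 3, 0), free (2, 2, 3, 2)); after release of (0, 1, 1, 3) the pool is (2, 3, 4, 5)
  run J2 (needs (2, 2, 3, 0), free (2, 3, 4, 5)); after release of (2, 2, 3, 1) the pool is (4, 5, 7, 6)
  run J5 (needs (3, 5, 4, 5), free (4, 5, 7, 6)); after release of (0, 3, 0, 1) the pool is (4, 8, 7, 7)
  run J1 (needs (4, 7, 6, 4), free (4, 8, 7, 7)); after release of (1, 0, 0, 0) the pool is (5, 8, 7, 7)


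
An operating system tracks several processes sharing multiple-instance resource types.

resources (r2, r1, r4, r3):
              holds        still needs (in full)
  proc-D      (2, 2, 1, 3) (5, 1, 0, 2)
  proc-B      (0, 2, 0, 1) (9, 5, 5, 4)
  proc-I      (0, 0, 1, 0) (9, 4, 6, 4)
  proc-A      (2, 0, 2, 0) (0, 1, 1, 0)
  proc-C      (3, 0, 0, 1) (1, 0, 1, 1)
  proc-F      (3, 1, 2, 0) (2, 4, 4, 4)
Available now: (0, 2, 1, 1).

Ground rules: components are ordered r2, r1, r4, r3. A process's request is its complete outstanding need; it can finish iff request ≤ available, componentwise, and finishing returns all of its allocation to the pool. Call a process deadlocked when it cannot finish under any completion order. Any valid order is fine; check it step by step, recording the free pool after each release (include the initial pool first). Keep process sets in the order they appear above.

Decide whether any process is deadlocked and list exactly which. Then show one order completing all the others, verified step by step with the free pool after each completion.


No process is deadlocked.
Key observation: the pool covers proc-A at once, and every later process fits after earlier releases.
One completion order for the rest: proc-A, proc-C, proc-D, proc-F, proc-I, proc-B. Verifying each step:
  pool = (0, 2, 1, 1)
  run proc-A (needs (0, 1, 1, 0), free (0, 2, 1, 1)); after release of (2, 0, 2, 0) the pool is (2, 2, 3, 1)
  run proc-C (needs (1, 0, 1, 1), free (2, 2, 3, 1)); after release of (3, 0, 0, 1) the pool is (5, 2, 3, 2)
  run proc-D (needs (5, 1, 0, 2), free (5, 2, 3, 2)); after release of (2, 2, 1, 3) the pool is (7, 4, 4, 5)
  run proc-F (needs (2, 4, 4, 4), free (7, 4, 4, 5)); after release of (3, 1, 2, 0) the pool is (10, 5, 6, 5)
  run proc-I (needs (9, 4, 6, 4), free (10, 5, 6, 5)); after release of (0, 0, 1, 0) the pool is (10, 5, 7, 5)
  run proc-B (needs (9, 5, 5, 4), free (10, 5, 7, 5)); after release of (0, 2, 0, 1) the pool is (10, 7, 7, 6)


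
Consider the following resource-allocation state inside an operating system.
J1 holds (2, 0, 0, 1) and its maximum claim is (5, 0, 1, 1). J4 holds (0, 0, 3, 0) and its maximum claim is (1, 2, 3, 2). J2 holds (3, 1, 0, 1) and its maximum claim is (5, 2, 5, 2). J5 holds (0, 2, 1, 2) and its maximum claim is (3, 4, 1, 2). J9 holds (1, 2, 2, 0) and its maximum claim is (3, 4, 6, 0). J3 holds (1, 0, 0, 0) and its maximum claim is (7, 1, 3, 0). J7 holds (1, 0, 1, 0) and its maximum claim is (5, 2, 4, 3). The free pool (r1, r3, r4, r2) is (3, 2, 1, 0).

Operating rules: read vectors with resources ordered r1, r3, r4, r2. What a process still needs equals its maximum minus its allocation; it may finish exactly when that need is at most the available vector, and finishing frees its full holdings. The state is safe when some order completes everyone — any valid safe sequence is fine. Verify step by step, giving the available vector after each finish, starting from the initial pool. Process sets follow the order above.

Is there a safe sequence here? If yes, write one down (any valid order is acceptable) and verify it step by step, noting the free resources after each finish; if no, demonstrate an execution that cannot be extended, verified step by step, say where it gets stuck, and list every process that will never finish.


The state is SAFE; one workable sequence: J5, J1, J4, J7, J9, J2, J3.
Key observation: at J5 the run first touches a limit — (3, 2, 0, 0) against (3, 2, 1, 0), exact on a resource it actually requests.
Check, step by step:
  pool = (3, 2, 1, 0)
  J5: need (3, 2, 0, 0) fits (3, 2, 1, 0); releases (0, 2, 1, 2), pool now (3, 4, 2, 2)
  J1: need (3, 0, 1, 0) fits (3, 4, 2, 2); releases (2, 0, 0, 1), pool now (5, 4, 2, 3)
  J4: need (1, 2, 0, 2) fits (5, 4, 2, 3); releases (0, 0, 3, 0), pool now (5, 4, 5, 3)
  J7: need (4, 2, 3, 3) fits (5, 4, 5, 3); releases (1, 0, 1, 0), pool now (6, 4, 6, 3)
  J9: need (2, 2, 4, 0) fits (6, 4, 6, 3); releases (1, 2, 2, 0), pool now (7, 6, 8, 3)
  J2: need (2, 1, 5, 1) fits (7, 6, 8, 3); releases (3, 1, 0, 1), pool now (10, 7, 8, 4)
  J3: need (6, 1, 3, 0) fits (10, 7, 8, 4); releases (1, 0, 0, 0), pool now (11, 7, 8, 4)


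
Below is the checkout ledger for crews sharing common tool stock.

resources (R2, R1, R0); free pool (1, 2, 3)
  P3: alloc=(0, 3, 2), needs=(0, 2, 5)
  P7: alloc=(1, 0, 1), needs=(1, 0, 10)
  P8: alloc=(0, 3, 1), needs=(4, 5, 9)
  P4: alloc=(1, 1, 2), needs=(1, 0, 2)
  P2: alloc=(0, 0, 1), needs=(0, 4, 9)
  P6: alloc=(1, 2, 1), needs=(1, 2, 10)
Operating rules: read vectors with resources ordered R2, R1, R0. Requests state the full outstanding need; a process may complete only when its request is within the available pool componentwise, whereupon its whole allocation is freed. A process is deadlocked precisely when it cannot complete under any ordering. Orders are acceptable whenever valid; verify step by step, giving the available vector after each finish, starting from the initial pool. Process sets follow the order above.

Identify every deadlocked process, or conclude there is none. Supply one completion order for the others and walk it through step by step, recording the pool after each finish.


Deadlocked: P7, P8, P2 and P6.
Key observation: even finishing P4, P3 leaves just (2, 6, 7) free — too little R0 for any of the remaining processes.
The rest can finish in the order P4, P3. Walking it through:
  pool = (1, 2, 3)
  run P4 (needs (1, 0, 2), free (1, 2, 3)); after release of (1, 1, 2) the pool is (2, 3, 5)
  run P3 (needs (0, 2, 5), free (2, 3, 5)); after release of (0, 3, 2) the pool is (2, 6, 7)
The stuck group stays short no matter what:
  P7 cannot run: need (1, 0, 10) vs free (2, 6, 7) (insufficient R0)
  P8 cannot run: need (4, 5, 9) vs free (2, 6, 7) (insufficient R2 and R0)
  P2 cannot run: need (0, 4, 9) vs free (2, 6, 7) (insufficient R0)
  P6 cannot run: need (1, 2, 10) vs free (2, 6, 7) (insufficient R0)


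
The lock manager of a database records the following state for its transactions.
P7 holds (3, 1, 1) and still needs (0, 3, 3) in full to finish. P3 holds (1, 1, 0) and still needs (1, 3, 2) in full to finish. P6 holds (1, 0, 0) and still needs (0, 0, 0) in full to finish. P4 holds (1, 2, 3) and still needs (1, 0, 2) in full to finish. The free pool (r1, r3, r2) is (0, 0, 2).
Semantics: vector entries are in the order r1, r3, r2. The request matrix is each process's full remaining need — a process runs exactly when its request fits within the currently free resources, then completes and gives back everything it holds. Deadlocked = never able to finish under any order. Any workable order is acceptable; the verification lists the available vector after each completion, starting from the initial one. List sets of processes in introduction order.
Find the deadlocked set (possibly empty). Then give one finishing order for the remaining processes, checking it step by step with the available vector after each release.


Deadlocked: P7 and P3.
Key observation: the pool after P6, P4 is (2, 2, 5); every surviving request exceeds it in r3, so progress ends there.
One completion order for the rest: P6, P4. Check, step by step:
  pool = (0, 0, 2)
  P6: need (0, 0, 0) fits (0, 0, 2); releases (1, 0, 0), pool now (1, 0, 2)
  P4: need (1, 0, 2) fits (1, 0, 2); releases (1, 2, 3), pool now (2, 2, 5)
None of the blocked processes ever fits:
  P7 cannot run: need (0, 3, 3) vs free (2, 2, 5) (insufficient r3)
  P3 cannot run: need (1, 3, 2) vs free (2, 2, 5) (insufficient r3)


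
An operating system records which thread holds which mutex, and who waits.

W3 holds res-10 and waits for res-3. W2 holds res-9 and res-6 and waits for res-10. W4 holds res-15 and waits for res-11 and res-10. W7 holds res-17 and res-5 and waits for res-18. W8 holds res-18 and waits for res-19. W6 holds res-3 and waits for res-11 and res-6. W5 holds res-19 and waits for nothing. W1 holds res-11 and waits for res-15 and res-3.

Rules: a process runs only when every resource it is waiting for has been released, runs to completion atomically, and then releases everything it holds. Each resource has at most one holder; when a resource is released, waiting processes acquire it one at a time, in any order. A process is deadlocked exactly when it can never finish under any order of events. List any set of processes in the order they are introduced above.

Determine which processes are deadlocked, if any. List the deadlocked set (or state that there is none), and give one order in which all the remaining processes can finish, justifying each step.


Deadlocked: W3, W2, W4, W6 and W1.
Key observation: the loop W3 -> W6 -> W2 -> W3 blocks itself forever; W4 and W1 are caught in further circular waits.
A valid finishing order for the others: W5, W8, W7.
Check, step by step:
  W5: no waits; runs immediately, freeing res-19
  run W8 (all its waits — res-19 — are resolved); releases res-18
  run W7 (all its waits — res-18 — are resolved); releases res-17 and res-5


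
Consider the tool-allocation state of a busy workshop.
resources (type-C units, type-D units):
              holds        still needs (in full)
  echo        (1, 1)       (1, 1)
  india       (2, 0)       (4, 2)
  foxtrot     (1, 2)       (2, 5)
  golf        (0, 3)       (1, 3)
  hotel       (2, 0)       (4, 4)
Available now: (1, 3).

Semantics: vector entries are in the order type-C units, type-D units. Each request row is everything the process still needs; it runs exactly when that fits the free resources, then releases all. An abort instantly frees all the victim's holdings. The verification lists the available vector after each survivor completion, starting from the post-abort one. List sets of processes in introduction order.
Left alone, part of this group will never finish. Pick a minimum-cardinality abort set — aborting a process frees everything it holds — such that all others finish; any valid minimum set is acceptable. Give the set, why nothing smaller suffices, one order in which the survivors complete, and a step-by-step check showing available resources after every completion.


Abort india.
Key observation: the returned (2, 0) from india is what brings hotel — unrunnable before, under any order — into play at step 3.
Why nothing smaller works: aborting no one leaves the state deadlocked as given.
The survivors complete as golf, echo, hotel, foxtrot. Walking it through (starting from the post-abort pool):
  pool = (3, 3)
  golf: need (1, 3) fits (3, 3); releases (0, 3), pool now (3, 6)
  echo: need (1, 1) fits (3, 6); releases (1, 1), pool now (4, 7)
  hotel: need (4, 4) fits (4, 7); releases (2, 0), pool now (6, 7)
  foxtrot: need (2, 5) fits (6, 7); releases (1, 2), pool now (7, 9)


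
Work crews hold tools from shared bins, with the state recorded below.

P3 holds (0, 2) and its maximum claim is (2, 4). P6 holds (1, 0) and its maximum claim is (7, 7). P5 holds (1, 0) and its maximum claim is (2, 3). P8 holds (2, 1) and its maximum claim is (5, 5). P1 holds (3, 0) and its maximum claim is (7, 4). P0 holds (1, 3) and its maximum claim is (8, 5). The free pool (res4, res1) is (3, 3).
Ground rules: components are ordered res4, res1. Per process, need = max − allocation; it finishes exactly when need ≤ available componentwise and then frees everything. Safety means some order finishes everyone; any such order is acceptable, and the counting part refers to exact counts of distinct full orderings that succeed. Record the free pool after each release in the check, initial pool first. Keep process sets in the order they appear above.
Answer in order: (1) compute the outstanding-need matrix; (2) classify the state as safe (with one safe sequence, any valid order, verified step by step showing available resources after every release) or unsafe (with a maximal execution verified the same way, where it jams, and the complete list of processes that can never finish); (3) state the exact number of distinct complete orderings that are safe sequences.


(1) Need matrix, components ordered res4, res1:
  P3: (2, 2)
  P6: (6, 7)
  P5: (1, 3)
  P8: (3, 4)
  P1: (4, 4)
  P0: (7, 2)
(2) The state is SAFE; one workable sequence: P5, P3, P8, P1, P0, P6.
Key observation: reading the order forward, P5 is the first process whose need (1, 3) meets the free pool (3, 3) exactly on a resource it requests.
Step-by-step check:
  pool = (3, 3)
  P5 needs (1, 3) <= (3, 3) -> finishes; pool += (1, 0) = (4, 3)
  P3 needs (2, 2) <= (4, 3) -> finishes; pool += (0, 2) = (4, 5)
  P8 needs (3, 4) <= (4, 5) -> finishes; pool += (2, 1) = (6, 6)
  P1 needs (4, 4) <= (6, 6) -> finishes; pool += (3, 0) = (9, 6)
  P0 needs (7, 2) <= (9, 6) -> finishes; pool += (1, 3) = (10, 9)
  P6 needs (6, 7) <= (10, 9) -> finishes; pool += (1, 0) = (11, 9)
(3) The exact count: 12 of the possible complete orderings are safe sequences.


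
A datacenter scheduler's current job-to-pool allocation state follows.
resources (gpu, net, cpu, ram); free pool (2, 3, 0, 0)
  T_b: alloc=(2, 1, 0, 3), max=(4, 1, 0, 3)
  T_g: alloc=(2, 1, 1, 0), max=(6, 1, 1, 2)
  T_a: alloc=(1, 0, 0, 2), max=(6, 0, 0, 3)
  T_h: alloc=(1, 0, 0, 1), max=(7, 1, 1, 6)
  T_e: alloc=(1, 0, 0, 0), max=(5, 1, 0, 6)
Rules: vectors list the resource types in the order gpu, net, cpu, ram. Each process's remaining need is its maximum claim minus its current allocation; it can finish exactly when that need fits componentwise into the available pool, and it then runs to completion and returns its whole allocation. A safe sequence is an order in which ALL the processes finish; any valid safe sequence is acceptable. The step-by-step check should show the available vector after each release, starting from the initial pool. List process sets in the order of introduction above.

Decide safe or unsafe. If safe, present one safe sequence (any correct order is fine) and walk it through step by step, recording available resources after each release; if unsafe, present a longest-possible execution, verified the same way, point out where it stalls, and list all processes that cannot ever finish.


SAFE, for example via the order T_b, T_g, T_a, T_h, T_e.
Key observation: at T_b the run first touches a limit — (2, 0, 0, 0) against (2, 3, 0, 0), exact on a resource it actually requests.
Walking it through:
  pool = (2, 3, 0, 0)
  run T_b (needs (2, 0, 0, 0), free (2, 3, 0, 0)); after release of (2, 1, 0, 3) the pool is (4, 4, 0, 3)
  run T_g (needs (4, 0, 0, 2), free (4, 4, 0, 3)); after release of (2, 1, 1, 0) the pool is (6, 5, 1, 3)
  run T_a (needs (5, 0, 0, 1), free (6, 5, 1, 3)); after release of (1, 0, 0, 2) the pool is (7, 5, 1, 5)
  run T_h (needs (6, 1, 1, 5), free (7, 5, 1, 5)); after release of (1, 0, 0, 1) the pool is (8, 5, 1, 6)
  run T_e (needs (4, 1, 0, 6), free (8, 5, 1, 6)); after release of (1, 0, 0, 0) the pool is (9, 5, 1, 6)


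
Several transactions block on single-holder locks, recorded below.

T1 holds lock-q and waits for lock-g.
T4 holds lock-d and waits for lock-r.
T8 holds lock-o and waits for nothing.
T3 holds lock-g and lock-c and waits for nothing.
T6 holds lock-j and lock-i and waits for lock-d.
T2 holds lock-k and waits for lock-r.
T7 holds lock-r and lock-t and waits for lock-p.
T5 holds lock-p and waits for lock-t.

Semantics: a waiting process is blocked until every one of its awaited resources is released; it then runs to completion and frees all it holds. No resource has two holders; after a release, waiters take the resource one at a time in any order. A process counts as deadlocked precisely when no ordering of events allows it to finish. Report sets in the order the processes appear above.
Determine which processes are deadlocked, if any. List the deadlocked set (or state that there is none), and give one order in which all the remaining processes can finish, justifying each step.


Deadlocked: T4, T6, T2, T7 and T5.
Key observation: the wait chain closes on itself along T7 -> T5 -> T7; T4, T6 and T2 wait into the deadlock from upstream.
One completion order for the rest: T3, T1, T8.
Verifying each step:
  run T3 (it waits on nothing); releases lock-g and lock-c
  T1 waits on lock-g — all released -> runs and releases lock-q
  run T8 (it waits on nothing); releases lock-o


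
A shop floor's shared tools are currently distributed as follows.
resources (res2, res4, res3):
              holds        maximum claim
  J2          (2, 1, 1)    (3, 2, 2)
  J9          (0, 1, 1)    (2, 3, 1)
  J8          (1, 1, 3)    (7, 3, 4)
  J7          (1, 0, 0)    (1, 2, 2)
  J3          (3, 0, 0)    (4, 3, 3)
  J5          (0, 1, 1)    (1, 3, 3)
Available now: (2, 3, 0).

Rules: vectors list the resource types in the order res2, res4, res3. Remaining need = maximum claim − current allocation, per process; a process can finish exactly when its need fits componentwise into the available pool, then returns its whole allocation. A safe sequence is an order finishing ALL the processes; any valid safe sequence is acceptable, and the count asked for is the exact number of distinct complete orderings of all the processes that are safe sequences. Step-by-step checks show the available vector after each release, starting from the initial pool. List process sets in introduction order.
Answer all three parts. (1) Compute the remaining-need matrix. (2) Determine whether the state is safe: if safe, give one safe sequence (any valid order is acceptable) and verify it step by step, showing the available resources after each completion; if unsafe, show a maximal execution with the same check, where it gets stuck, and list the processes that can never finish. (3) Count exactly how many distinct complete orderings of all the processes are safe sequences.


(1) Need matrix, components ordered res2, res4, res3:
  J2: (1, 1, 1)
  J9: (2, 2, 0)
  J8: (6, 2, 1)
  J7: (0, 2, 2)
  J3: (1, 3, 3)
  J5: (1, 2, 2)
(2) The state is SAFE; one workable sequence: J9, J2, J7, J5, J3, J8.
Key observation: the first exact fit in this order is J9 — it needs (2, 2, 0) with (2, 3, 0) free, meeting a requested resource to the last unit.
Walking it through:
  pool = (2, 3, 0)
  J9 needs (2, 2, 0) <= (2, 3, 0) -> finishes; pool += (0, 1, 1) = (2, 4, 1)
  J2 needs (1, 1, 1) <= (2, 4, 1) -> finishes; pool += (2, 1, 1) = (4, 5, 2)
  J7 needs (0, 2, 2) <= (4, 5, 2) -> finishes; pool += (1, 0, 0) = (5, 5, 2)
  J5 needs (1, 2, 2) <= (5, 5, 2) -> finishes; pool += (0, 1, 1) = (5, 6, 3)
  J3 needs (1, 3, 3) <= (5, 6, 3) -> finishes; pool += (3, 0, 0) = (8, 6, 3)
  J8 needs (6, 2, 1) <= (8, 6, 3) -> finishes; pool += (1, 1, 3) = (9, 7, 6)
(3) Exactly 4 of the possible complete orderings are safe sequences.


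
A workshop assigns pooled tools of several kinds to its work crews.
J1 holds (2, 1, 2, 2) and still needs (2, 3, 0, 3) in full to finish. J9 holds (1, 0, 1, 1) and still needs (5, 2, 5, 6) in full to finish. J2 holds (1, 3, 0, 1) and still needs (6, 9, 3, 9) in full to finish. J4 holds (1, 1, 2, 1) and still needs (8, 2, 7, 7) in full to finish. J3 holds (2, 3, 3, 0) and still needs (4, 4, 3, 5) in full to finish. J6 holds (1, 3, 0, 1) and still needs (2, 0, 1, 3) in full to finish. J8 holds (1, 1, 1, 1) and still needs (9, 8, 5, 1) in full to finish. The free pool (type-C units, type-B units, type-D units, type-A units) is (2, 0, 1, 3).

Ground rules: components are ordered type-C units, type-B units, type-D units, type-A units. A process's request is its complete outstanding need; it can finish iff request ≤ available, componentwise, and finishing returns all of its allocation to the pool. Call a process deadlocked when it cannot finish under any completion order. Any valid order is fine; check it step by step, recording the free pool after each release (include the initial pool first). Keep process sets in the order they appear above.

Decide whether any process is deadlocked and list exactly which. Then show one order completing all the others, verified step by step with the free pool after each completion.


The deadlocked set is empty.
Key observation: J6 fits the free pool immediately, and its release cascades until everyone finishes.
A valid finishing order for the others: J6, J1, J3, J9, J4, J8, J2. Verifying each step:
  pool = (2, 0, 1, 3)
  J6: need (2, 0, 1, 3) fits (2, 0, 1, 3); releases (1, 3, 0, 1), pool now (3, 3, 1, 4)
  J1: need (2, 3, 0, 3) fits (3, 3, 1, 4); releases (2, 1, 2, 2), pool now (5, 4, 3, 6)
  J3: need (4, 4, 3, 5) fits (5, 4, 3, 6); releases (2, 3, 3, 0), pool now (7, 7, 6, 6)
  J9: need (5, 2, 5, 6) fits (7, 7, 6, 6); releases (1, 0, 1, 1), pool now (8, 7, 7, 7)
  J4: need (8, 2, 7, 7) fits (8, 7, 7, 7); releases (1, 1, 2, 1), pool now (9, 8, 9, 8)
  J8: need (9, 8, 5, 1) fits (9, 8, 9, 8); releases (1, 1, 1, 1), pool now (10, 9, 10, 9)
  J2: need (6, 9, 3, 9) fits (10, 9, 10, 9); releases (1, 3, 0, 1), pool now (11, 12, 10, 10)


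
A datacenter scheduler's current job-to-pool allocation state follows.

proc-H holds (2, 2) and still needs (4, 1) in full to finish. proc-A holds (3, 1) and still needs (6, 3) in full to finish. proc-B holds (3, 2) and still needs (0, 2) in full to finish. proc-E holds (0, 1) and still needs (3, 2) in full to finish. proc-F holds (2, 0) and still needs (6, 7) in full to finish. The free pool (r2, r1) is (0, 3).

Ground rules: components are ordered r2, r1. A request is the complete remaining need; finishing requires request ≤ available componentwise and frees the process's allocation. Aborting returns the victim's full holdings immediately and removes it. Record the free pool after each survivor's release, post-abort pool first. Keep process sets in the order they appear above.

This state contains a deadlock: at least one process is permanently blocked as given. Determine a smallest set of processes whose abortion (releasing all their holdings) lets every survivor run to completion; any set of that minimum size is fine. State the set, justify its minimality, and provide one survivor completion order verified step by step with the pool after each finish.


Abort proc-A.
Key observation: proc-H could never have finished before the abort; with (3, 1) returned by proc-A, it fits at step 2.
Why nothing smaller works: aborting no one leaves the state deadlocked as given.
Survivors finish in the order: proc-B, proc-H, proc-F, proc-E. Walking it through (pool after the aborts first):
  pool = (3, 4)
  proc-B: need (0, 2) fits (3, 4); releases (3, 2), pool now (6, 6)
  proc-H: need (4, 1) fits (6, 6); releases (2, 2), pool now (8, 8)
  proc-F: need (6, 7) fits (8, 8); releases (2, 0), pool now (10, 8)
  proc-E: need (3, 2) fits (10, 8); releases (0, 1), pool now (10, 9)


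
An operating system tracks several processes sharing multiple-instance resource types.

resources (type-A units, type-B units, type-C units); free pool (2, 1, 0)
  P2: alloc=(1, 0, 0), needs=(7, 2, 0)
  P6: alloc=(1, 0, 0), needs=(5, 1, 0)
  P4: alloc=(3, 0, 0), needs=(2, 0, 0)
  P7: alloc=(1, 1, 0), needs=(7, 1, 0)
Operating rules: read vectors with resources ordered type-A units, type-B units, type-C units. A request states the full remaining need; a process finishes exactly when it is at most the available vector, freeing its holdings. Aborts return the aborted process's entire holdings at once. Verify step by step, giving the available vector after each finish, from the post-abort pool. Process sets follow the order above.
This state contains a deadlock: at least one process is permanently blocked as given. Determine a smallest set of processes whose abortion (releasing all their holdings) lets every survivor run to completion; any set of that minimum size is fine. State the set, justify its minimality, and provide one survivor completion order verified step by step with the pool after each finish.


The answer: abort P7.
Key observation: P2 could never have finished before the abort; with (1, 1, 0) returned by P7, it fits at step 3.
Minimality: the empty abort set fails — the state is deadlocked as it stands.
One survivor order: P4, P6, P2. Step-by-step check (post-abort pool first):
  pool = (3, 2, 0)
  P4 needs (2, 0, 0) <= (3, 2, 0) -> finishes; pool += (3, 0, 0) = (6, 2, 0)
  P6 needs (5, 1, 0) <= (6, 2, 0) -> finishes; pool += (1, 0, 0) = (7, 2, 0)
  P2 needs (7, 2, 0) <= (7, 2, 0) -> finishes; pool += (1, 0, 0) = (8, 2, 0)


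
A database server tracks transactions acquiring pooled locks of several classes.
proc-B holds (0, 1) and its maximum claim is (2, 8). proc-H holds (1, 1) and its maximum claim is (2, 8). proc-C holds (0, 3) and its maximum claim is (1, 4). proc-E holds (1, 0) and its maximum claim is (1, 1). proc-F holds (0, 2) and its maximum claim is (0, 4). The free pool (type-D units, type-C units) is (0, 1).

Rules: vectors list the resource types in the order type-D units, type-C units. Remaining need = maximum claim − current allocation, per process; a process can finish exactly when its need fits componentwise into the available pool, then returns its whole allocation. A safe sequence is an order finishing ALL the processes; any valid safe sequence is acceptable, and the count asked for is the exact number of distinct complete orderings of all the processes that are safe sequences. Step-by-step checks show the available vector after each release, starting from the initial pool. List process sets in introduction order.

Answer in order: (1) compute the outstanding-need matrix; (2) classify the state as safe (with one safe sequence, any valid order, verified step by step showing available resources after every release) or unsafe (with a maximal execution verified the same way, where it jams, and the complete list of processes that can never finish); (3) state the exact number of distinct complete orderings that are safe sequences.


(1) Outstanding need per process (order type-D units, type-C units):
  proc-B: (2, 7)
  proc-H: (1, 7)
  proc-C: (1, 1)
  proc-E: (0, 1)
  proc-F: (0, 2)
(2) The state is UNSAFE.
Key observation: the pool after proc-E, proc-C, proc-F is (1, 6); every surviving request exceeds it in type-C units, so progress ends there.
A maximal execution: proc-E, proc-C, proc-F — then nothing else fits. Verifying each step:
  pool = (0, 1)
  run proc-E (needs (0, 1), free (0, 1)); after release of (1, 0) the pool is (1, 1)
  run proc-C (needs (1, 1), free (1, 1)); after release of (0, 3) the pool is (1, 4)
  run proc-F (needs (0, 2), free (1, 4)); after release of (0, 2) the pool is (1, 6)
  blocked: proc-B wants (2, 7), pool (1, 6) — not enough type-D units and type-C units
  blocked: proc-H wants (1, 7), pool (1, 6) — not enough type-C units
Never able to finish: proc-B and proc-H.
(3) Precisely 0 of the possible complete orderings are safe sequences.


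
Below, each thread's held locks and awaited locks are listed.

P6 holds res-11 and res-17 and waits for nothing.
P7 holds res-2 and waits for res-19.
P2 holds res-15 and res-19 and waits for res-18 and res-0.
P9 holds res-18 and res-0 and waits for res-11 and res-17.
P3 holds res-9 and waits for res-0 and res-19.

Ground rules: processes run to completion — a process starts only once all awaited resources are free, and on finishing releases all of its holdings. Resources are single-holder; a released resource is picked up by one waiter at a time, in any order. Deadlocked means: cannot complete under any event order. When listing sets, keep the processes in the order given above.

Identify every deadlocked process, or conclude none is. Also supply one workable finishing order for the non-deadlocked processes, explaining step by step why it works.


No process is deadlocked.
Key observation: the wait graph is acyclic; completion cascades from the unblocked processes through everyone else.
A valid finishing order for the others: P6, P9, P2, P3, P7.
Verifying each step:
  P6: no waits; runs immediately, freeing res-11 and res-17
  P9: everything it awaited (res-11 and res-17) is free; runs, freeing res-18 and res-0
  P2: everything it awaited (res-18 and res-0) is free; runs, freeing res-15 and res-19
  P3: everything it awaited (res-0 and res-19) is free; runs, freeing res-9
  P7: everything it awaited (res-19) is free; runs, freeing res-2
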